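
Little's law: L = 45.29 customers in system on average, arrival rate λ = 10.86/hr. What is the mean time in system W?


Little's law: L = λW → W = L / λ
= 45.29 / 10.86
= 4.17 hours


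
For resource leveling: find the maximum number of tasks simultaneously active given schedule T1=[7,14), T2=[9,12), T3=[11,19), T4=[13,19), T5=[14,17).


Check each time point for overlaps:
  t=11: 3 tasks active (T1, T2, T3)
Max concurrent = 3


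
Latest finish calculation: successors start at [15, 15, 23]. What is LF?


LF = min of all successor start times
Successors start at: [15, 15, 23]
LF = min(15, 15, 23)
= 15


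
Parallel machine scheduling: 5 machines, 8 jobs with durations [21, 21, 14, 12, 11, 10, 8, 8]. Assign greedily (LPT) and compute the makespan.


Jobs (LPT sorted): [21, 21, 14, 12, 11, 10, 8, 8]
Machines: 5
  J=21 → Machine 1 (load: 0+21=21)
  J=21 → Machine 2 (load: 0+21=21)
  J=14 → Machine 3 (load: 0+14=14)
  J=12 → Machine 4 (load: 0+12=12)
  J=11 → Machine 5 (load: 0+11=11)
  J=10 → Machine 5 (load: 11+10=21)
  J=8 → Machine 4 (load: 12+8=20)
  J=8 → Machine 3 (load: 14+8=22)
Machine loads: [21, 21, 22, 20, 21]
Makespan = max = 22 time units


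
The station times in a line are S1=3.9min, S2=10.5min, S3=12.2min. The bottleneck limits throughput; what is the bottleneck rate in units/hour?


Bottleneck = longest station time
Station times: [3.9, 10.5, 12.2]
Max = 12.2 min
Rate = 60 / 12.2
= 4.92 units/hour (bottleneck: 12.2min)


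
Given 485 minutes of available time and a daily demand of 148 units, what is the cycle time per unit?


Cycle time = available time / demand
= 485 / 148
= 3.28 min/unit


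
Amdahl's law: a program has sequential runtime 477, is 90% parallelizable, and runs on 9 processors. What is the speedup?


Amdahl's law: T_p = T × ((1-p) + p/N)
= 477 × ((1-0.9) + 0.9/9)
= 477 × (0.10 + 0.1000)
= 477 × 0.2000
= 95.40
Speedup = 477/95.40
= 5.00×


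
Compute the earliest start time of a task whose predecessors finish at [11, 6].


ES = max of all predecessor completion times
Predecessors: [11, 6]
ES = max(11, 6)
= 11


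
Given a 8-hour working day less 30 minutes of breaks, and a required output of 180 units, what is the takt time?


Available = 8×60 - 30 = 450 min
Takt time = 450 / 180
= 2.50 min/unit


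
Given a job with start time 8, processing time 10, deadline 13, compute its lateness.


Completion = 8 + 10 = 18
Lateness = C - d = 18 - 13
= 5


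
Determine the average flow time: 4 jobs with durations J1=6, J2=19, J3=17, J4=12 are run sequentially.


Completion times:
  J1: completes at 6
  J2: completes at 25
  J3: completes at 42
  J4: completes at 54
Sum = 127
Average = 127/4
= 31.75


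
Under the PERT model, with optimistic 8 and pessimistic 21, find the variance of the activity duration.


σ² = ((p - o) / 6)² = (p - o)² / 36
= (21 - 8)² / 36
= 13² / 36
= 169 / 36
= 4.6944


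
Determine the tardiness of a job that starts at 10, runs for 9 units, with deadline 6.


Completion = start + processing = 10 + 9 = 19
Tardiness = max(0, C - d) = max(0, 19 - 6)
= max(0, 13)
= 13


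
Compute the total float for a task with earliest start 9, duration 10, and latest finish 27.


EF = ES + duration = 9 + 10 = 19
LS = LF - duration = 27 - 10 = 17
Total Float = LF - EF = 27 - 19
(or LS - ES = 17 - 9)
= 8


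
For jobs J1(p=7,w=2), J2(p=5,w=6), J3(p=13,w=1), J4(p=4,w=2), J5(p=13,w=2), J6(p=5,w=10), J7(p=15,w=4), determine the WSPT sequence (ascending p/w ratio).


WSPT (Smith's rule): sort by p/w ascending
  J6: p/w = 5/10 = 0.500
  J2: p/w = 5/6 = 0.833
  J4: p/w = 4/2 = 2.000
  J1: p/w = 7/2 = 3.500
  J7: p/w = 15/4 = 3.750
  J5: p/w = 13/2 = 6.500
  J3: p/w = 13/1 = 13.000
Order: J6 → J2 → J4 → J1 → J7 → J5 → J3


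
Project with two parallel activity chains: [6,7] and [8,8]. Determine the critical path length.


Path A: 6 + 7 = 13
Path B: 8 + 8 = 16
Critical path = longest = max(13, 16)
= 16 (Path B)


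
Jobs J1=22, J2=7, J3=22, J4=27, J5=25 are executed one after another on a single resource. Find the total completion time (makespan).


Sequential makespan: sum all processing times
= 22 + 7 + 22 + 27 + 25
= 103 time units


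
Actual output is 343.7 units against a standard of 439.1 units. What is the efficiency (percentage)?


Efficiency = (actual / standard) × 100
= (343.7 / 439.1) × 100
= 78.3%


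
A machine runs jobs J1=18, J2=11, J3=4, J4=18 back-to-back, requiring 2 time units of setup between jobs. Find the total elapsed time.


Makespan = Σ processing + (n-1) × setup
= (18 + 11 + 4 + 18) + (4-1)×2
= 51 + 6
= 57 time units


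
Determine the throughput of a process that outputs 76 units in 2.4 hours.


Throughput = units / time
= 76 / 2.4
= 31.7 units/hour


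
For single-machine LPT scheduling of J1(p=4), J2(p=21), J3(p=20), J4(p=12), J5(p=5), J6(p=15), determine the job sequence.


LPT: sort by longest processing time first
  J2: p=21
  J3: p=20
  J6: p=15
  J4: p=12
  J5: p=5
  J1: p=4
Order: J2 → J3 → J6 → J4 → J5 → J1


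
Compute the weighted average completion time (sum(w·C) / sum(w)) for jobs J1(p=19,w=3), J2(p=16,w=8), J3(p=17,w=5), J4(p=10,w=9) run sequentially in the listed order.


Completion times:
  J1: C=19, w×C=3×19=57
  J2: C=35, w×C=8×35=280
  J3: C=52, w×C=5×52=260
  J4: C=62, w×C=9×62=558
Sum w×C = 1155
Sum w = 25
Weighted avg = 1155/25
= 46.20


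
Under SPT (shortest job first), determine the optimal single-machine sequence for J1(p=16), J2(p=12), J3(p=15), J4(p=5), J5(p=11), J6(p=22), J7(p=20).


SPT: sort by shortest processing time
  J4: p=5
  J5: p=11
  J2: p=12
  J3: p=15
  J1: p=16
  J7: p=20
  J6: p=22
Order: J4 → J5 → J2 → J3 → J1 → J7 → J6


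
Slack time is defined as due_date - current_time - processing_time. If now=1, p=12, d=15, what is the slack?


Slack = due - current_time - processing
= 15 - 1 - 12
= 2


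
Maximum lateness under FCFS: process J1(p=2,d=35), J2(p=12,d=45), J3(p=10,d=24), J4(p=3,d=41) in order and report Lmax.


Lateness per job (L = C - d):
  J1: C=2, d=35, L=-33
  J2: C=14, d=45, L=-31
  J3: C=24, d=24, L=0
  J4: C=27, d=41, L=-14
Lmax = max(-33, -31, 0, -14)
= 0


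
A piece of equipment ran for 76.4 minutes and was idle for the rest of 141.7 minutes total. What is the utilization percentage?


Utilization = busy / total × 100
= 76.4 / 141.7 × 100
= 53.9%


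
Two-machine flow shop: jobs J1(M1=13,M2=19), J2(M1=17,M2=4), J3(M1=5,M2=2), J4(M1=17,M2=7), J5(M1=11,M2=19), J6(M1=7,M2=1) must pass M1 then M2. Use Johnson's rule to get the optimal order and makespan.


Johnson's rule:
Group 1 (M1≤M2, sort by M1): ['J5', 'J1']
Group 2 (M1>M2, sort desc M2): ['J4', 'J2', 'J3', 'J6']
Sequence: J5 → J1 → J4 → J2 → J3 → J6
Makespan calculation:
  J5: M1 done=11, M2 done=30
  J1: M1 done=24, M2 done=49
  J4: M1 done=41, M2 done=56
  J2: M1 done=58, M2 done=62
  J3: M1 done=63, M2 done=65
  J6: M1 done=70, M2 done=71
= Sequence: J5 → J1 → J4 → J2 → J3 → J6, Makespan: 71


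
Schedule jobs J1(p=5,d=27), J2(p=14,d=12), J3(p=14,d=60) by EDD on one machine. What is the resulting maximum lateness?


EDD order: J2 → J1 → J3
Completion and lateness:
  J2: C=14, d=12, L=14-12=2
  J1: C=19, d=27, L=19-27=-8
  J3: C=33, d=60, L=33-60=-27
Lmax = max(2, -8, -27)
= 2


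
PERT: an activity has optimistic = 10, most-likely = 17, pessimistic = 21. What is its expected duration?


te = (o + 4m + p) / 6
= (10 + 4×17 + 21) / 6
= (10 + 68 + 21) / 6
= 99 / 6
= 16.50


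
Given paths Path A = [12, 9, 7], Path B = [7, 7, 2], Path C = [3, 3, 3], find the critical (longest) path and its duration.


Path A: 12 + 9 + 7 = 28
Path B: 7 + 7 + 2 = 16
Path C: 3 + 3 + 3 = 9
Critical path = longest = max(28, 16, 9)
= 28 (Path A)


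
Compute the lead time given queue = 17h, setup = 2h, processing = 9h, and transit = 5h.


Lead time = queue + setup + processing + transit
= 17 + 2 + 9 + 5
= 33 hours


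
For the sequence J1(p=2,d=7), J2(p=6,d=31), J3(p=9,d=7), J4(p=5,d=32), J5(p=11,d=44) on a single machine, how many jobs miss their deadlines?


Completion vs due date:
  J1: C=2, d=7 → on time
  J2: C=8, d=31 → on time
  J3: C=17, d=7 → TARDY
  J4: C=22, d=32 → on time
  J5: C=33, d=44 → on time
Tardy jobs: J3
Count = 1


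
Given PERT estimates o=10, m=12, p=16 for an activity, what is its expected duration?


te = (o + 4m + p) / 6
= (10 + 4×12 + 16) / 6
= (10 + 48 + 16) / 6
= 74 / 6
= 12.33


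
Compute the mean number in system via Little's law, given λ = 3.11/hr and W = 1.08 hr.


Little's law: L = λ × W
= 3.11 × 1.08
= 3.36


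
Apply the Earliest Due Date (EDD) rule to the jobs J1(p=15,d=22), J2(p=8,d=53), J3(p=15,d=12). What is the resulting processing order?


EDD: sort by earliest due date
  J3: d=12, p=15
  J1: d=22, p=15
  J2: d=53, p=8
Order: J3 → J1 → J2


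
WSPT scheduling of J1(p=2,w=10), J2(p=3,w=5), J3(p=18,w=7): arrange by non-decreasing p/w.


WSPT (Smith's rule): sort by p/w ascending
  J1: p/w = 2/10 = 0.200
  J2: p/w = 3/5 = 0.600
  J3: p/w = 18/7 = 2.571
Order: J1 → J2 → J3


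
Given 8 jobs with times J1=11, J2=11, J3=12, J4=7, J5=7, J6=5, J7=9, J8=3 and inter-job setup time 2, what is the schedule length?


Makespan = Σ processing + (n-1) × setup
= (11 + 11 + 12 + 7 + 7 + 5 + 9 + 3) + (8-1)×2
= 65 + 14
= 79 time units


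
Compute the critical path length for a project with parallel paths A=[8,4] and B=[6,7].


Path A: 8 + 4 = 12
Path B: 6 + 7 = 13
Critical path = longest = max(12, 13)
= 13 (Path B)


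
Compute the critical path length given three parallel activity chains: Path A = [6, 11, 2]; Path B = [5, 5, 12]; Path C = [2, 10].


Path A: 6 + 11 + 2 = 19
Path B: 5 + 5 + 12 = 22
Path C: 2 + 10 = 12
Critical path = longest = max(19, 22, 12)
= 22 (Path B)


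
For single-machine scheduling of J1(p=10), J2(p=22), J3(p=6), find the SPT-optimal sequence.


SPT: sort by shortest processing time
  J3: p=6
  J1: p=10
  J2: p=22
Order: J3 → J1 → J2


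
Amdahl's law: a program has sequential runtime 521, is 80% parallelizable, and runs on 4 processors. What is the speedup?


Amdahl's law: T_p = T × ((1-p) + p/N)
= 521 × ((1-0.8) + 0.8/4)
= 521 × (0.20 + 0.2000)
= 521 × 0.4000
= 208.40
Speedup = 521/208.40
= 2.50×


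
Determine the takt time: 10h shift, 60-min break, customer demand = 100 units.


Available = 10×60 - 60 = 540 min
Takt time = 540 / 100
= 5.40 min/unit


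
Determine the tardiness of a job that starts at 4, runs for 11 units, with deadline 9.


Completion = start + processing = 4 + 11 = 15
Tardiness = max(0, C - d) = max(0, 15 - 9)
= max(0, 6)
= 6


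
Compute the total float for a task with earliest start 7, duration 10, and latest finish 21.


EF = ES + duration = 7 + 10 = 17
LS = LF - duration = 21 - 10 = 11
Total Float = LF - EF = 21 - 17
(or LS - ES = 11 - 7)
= 4


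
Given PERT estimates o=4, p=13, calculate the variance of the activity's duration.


σ² = ((p - o) / 6)² = (p - o)² / 36
= (13 - 4)² / 36
= 9² / 36
= 81 / 36
= 2.2500


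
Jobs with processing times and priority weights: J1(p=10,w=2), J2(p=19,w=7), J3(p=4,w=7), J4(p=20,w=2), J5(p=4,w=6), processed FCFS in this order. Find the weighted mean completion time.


Completion times:
  J1: C=10, w×C=2×10=20
  J2: C=29, w×C=7×29=203
  J3: C=33, w×C=7×33=231
  J4: C=53, w×C=2×53=106
  J5: C=57, w×C=6×57=342
Sum w×C = 902
Sum w = 24
Weighted avg = 902/24
= 37.58


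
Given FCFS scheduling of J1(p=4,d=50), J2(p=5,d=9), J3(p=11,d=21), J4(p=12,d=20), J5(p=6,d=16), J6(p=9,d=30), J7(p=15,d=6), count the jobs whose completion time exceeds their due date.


Completion vs due date:
  J1: C=4, d=50 → on time
  J2: C=9, d=9 → on time
  J3: C=20, d=21 → on time
  J4: C=32, d=20 → TARDY
  J5: C=38, d=16 → TARDY
  J6: C=47, d=30 → TARDY
  J7: C=62, d=6 → TARDY
Tardy jobs: J4, J5, J6, J7
Count = 4


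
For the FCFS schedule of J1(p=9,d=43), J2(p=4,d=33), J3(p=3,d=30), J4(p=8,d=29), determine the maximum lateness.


Lateness per job (L = C - d):
  J1: C=9, d=43, L=-34
  J2: C=13, d=33, L=-20
  J3: C=16, d=30, L=-14
  J4: C=24, d=29, L=-5
Lmax = max(-34, -20, -14, -5)
= -5


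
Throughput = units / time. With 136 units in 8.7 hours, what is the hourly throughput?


Throughput = units / time
= 136 / 8.7
= 15.6 units/hour


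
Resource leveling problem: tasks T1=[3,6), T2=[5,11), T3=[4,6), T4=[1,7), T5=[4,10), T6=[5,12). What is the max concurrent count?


Check each time point for overlaps:
  t=5: 6 tasks active (T1, T2, T3, T4, T5, T6)
Max concurrent = 6


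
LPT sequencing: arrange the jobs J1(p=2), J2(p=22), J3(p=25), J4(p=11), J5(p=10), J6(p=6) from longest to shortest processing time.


LPT: sort by longest processing time first
  J3: p=25
  J2: p=22
  J4: p=11
  J5: p=10
  J6: p=6
  J1: p=2
Order: J3 → J2 → J4 → J5 → J6 → J1


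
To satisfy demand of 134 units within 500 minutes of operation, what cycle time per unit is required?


Cycle time = available time / demand
= 500 / 134
= 3.73 min/unit


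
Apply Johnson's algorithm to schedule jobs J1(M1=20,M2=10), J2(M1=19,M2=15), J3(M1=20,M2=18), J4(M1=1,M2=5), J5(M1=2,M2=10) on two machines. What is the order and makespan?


Johnson's rule:
Group 1 (M1≤M2, sort by M1): ['J4', 'J5']
Group 2 (M1>M2, sort desc M2): ['J3', 'J2', 'J1']
Sequence: J4 → J5 → J3 → J2 → J1
Makespan calculation:
  J4: M1 done=1, M2 done=6
  J5: M1 done=3, M2 done=16
  J3: M1 done=23, M2 done=41
  J2: M1 done=42, M2 done=57
  J1: M1 done=62, M2 done=72
= Sequence: J4 → J5 → J3 → J2 → J1, Makespan: 72


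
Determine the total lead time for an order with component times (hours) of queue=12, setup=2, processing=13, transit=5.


Lead time = queue + setup + processing + transit
= 12 + 2 + 13 + 5
= 32 hours


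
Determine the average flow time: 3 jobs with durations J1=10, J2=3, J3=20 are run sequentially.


Completion times:
  J1: completes at 10
  J2: completes at 13
  J3: completes at 33
Sum = 56
Average = 56/3
= 18.67


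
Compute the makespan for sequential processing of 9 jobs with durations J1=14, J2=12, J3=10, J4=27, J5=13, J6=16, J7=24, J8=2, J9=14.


Sequential makespan: sum all processing times
= 14 + 12 + 10 + 27 + 13 + 16 + 24 + 2 + 14
= 132 time units


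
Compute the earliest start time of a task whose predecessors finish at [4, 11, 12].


ES = max of all predecessor completion times
Predecessors: [4, 11, 12]
ES = max(4, 11, 12)
= 12


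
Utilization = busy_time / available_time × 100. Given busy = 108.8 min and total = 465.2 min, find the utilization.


Utilization = busy / total × 100
= 108.8 / 465.2 × 100
= 23.4%


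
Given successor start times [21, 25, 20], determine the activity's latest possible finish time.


LF = min of all successor start times
Successors start at: [21, 25, 20]
LF = min(21, 25, 20)
= 20


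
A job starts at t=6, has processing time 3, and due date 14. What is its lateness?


Completion = 6 + 3 = 9
Lateness = C - d = 9 - 14
= -5


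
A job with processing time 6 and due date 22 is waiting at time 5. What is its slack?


Slack = due - current_time - processing
= 22 - 5 - 6
= 11


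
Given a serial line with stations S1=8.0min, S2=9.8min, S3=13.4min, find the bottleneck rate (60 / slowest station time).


Bottleneck = longest station time
Station times: [8.0, 9.8, 13.4]
Max = 13.4 min
Rate = 60 / 13.4
= 4.48 units/hour (bottleneck: 13.4min)


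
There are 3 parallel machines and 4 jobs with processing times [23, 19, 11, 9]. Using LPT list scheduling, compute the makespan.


Jobs (LPT sorted): [23, 19, 11, 9]
Machines: 3
  J=23 → Machine 1 (load: 0+23=23)
  J=19 → Machine 2 (load: 0+19=19)
  J=11 → Machine 3 (load: 0+11=11)
  J=9 → Machine 3 (load: 11+9=20)
Machine loads: [23, 19, 20]
Makespan = max = 23 time units


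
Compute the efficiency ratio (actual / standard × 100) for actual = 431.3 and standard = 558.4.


Efficiency = (actual / standard) × 100
= (431.3 / 558.4) × 100
= 77.2%


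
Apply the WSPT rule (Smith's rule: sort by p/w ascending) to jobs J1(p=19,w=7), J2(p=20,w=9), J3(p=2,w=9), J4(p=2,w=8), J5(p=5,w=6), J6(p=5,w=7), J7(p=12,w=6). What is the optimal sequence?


WSPT (Smith's rule): sort by p/w ascending
  J3: p/w = 2/9 = 0.222
  J4: p/w = 2/8 = 0.250
  J6: p/w = 5/7 = 0.714
  J5: p/w = 5/6 = 0.833
  J7: p/w = 12/6 = 2.000
  J2: p/w = 20/9 = 2.222
  J1: p/w = 19/7 = 2.714
Order: J3 → J4 → J6 → J5 → J7 → J2 → J1


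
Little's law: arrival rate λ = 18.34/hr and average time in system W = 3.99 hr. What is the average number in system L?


Little's law: L = λ × W
= 18.34 × 3.99
= 73.18


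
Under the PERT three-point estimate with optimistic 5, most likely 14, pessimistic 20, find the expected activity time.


te = (o + 4m + p) / 6
= (5 + 4×14 + 20) / 6
= (5 + 56 + 20) / 6
= 81 / 6
= 13.50


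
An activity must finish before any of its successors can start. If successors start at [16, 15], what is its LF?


LF = min of all successor start times
Successors start at: [16, 15]
LF = min(16, 15)
= 15


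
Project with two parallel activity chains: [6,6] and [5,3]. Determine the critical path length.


Path A: 6 + 6 = 12
Path B: 5 + 3 = 8
Critical path = longest = max(12, 8)
= 12 (Path A)


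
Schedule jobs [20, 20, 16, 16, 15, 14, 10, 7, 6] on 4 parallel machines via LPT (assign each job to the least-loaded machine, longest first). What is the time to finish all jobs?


Jobs (LPT sorted): [20, 20, 16, 16, 15, 14, 10, 7, 6]
Machines: 4
  J=20 → Machine 1 (load: 0+20=20)
  J=20 → Machine 2 (load: 0+20=20)
  J=16 → Machine 3 (load: 0+16=16)
  J=16 → Machine 4 (load: 0+16=16)
  J=15 → Machine 3 (load: 16+15=31)
  J=14 → Machine 4 (load: 16+14=30)
  J=10 → Machine 1 (load: 20+10=30)
  J=7 → Machine 2 (load: 20+7=27)
  J=6 → Machine 2 (load: 27+6=33)
Machine loads: [30, 33, 31, 30]
Makespan = max = 33 time units


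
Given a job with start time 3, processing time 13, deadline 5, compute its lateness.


Completion = 3 + 13 = 16
Lateness = C - d = 16 - 5
= 11


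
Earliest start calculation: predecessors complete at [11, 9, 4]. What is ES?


ES = max of all predecessor completion times
Predecessors: [11, 9, 4]
ES = max(11, 9, 4)
= 11


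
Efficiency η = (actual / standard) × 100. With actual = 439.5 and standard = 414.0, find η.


Efficiency = (actual / standard) × 100
= (439.5 / 414.0) × 100
= 106.2%


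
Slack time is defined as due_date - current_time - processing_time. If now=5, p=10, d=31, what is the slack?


Slack = due - current_time - processing
= 31 - 5 - 10
= 16


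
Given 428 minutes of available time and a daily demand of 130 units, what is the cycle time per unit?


Cycle time = available time / demand
= 428 / 130
= 3.29 min/unit


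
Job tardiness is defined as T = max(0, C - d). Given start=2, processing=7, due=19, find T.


Completion = start + processing = 2 + 7 = 9
Tardiness = max(0, C - d) = max(0, 9 - 19)
= max(0, -10)
= 0


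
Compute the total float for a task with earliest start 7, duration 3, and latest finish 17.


EF = ES + duration = 7 + 3 = 10
LS = LF - duration = 17 - 3 = 14
Total Float = LF - EF = 17 - 10
(or LS - ES = 14 - 7)
= 7


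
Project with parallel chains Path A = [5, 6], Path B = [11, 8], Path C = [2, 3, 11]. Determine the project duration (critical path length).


Path A: 5 + 6 = 11
Path B: 11 + 8 = 19
Path C: 2 + 3 + 11 = 16
Critical path = longest = max(11, 19, 16)
= 19 (Path B)


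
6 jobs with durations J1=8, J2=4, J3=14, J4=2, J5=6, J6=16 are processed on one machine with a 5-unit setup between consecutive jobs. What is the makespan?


Makespan = Σ processing + (n-1) × setup
= (8 + 4 + 14 + 2 + 6 + 16) + (6-1)×5
= 50 + 25
= 75 time units


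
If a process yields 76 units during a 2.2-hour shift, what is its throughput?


Throughput = units / time
= 76 / 2.2
= 34.5 units/hour


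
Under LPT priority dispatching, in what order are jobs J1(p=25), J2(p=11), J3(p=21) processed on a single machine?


LPT: sort by longest processing time first
  J1: p=25
  J3: p=21
  J2: p=11
Order: J1 → J3 → J2


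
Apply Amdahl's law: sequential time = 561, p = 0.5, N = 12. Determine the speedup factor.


Amdahl's law: T_p = T × ((1-p) + p/N)
= 561 × ((1-0.5) + 0.5/12)
= 561 × (0.50 + 0.0417)
= 561 × 0.5417
= 303.88
Speedup = 561/303.88
= 1.85×


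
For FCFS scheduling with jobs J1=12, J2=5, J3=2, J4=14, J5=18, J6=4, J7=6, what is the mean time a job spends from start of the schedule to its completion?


Completion times:
  J1: completes at 12
  J2: completes at 17
  J3: completes at 19
  J4: completes at 33
  J5: completes at 51
  J6: completes at 55
  J7: completes at 61
Sum = 248
Average = 248/7
= 35.43


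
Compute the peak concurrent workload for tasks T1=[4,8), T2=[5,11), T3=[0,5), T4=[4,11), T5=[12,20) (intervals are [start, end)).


Check each time point for overlaps:
  t=4: 3 tasks active (T1, T3, T4)
Max concurrent = 3


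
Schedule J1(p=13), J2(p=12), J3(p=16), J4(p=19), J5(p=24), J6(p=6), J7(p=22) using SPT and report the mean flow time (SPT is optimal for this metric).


SPT order: J6 → J2 → J1 → J3 → J4 → J7 → J5
Completion times:
  J6: C=6
  J2: C=18
  J1: C=31
  J3: C=47
  J4: C=66
  J7: C=88
  J5: C=112
Sum = 368, n = 7
Mean flow = 368/7
= 52.57


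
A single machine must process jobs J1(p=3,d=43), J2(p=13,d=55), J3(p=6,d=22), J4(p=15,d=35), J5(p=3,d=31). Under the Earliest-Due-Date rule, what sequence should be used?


EDD: sort by earliest due date
  J3: d=22, p=6
  J5: d=31, p=3
  J4: d=35, p=15
  J1: d=43, p=3
  J2: d=55, p=13
Order: J3 → J5 → J4 → J1 → J2


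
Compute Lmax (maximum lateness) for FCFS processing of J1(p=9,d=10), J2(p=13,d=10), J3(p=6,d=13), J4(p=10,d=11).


Lateness per job (L = C - d):
  J1: C=9, d=10, L=-1
  J2: C=22, d=10, L=12
  J3: C=28, d=13, L=15
  J4: C=38, d=11, L=27
Lmax = max(-1, 12, 15, 27)
= 27


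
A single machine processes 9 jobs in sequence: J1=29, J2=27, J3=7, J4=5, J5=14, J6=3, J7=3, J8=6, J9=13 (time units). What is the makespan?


Sequential makespan: sum all processing times
= 29 + 27 + 7 + 5 + 14 + 3 + 3 + 6 + 13
= 107 time units


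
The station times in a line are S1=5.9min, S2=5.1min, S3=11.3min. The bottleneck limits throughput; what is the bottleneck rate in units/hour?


Bottleneck = longest station time
Station times: [5.9, 5.1, 11.3]
Max = 11.3 min
Rate = 60 / 11.3
= 5.31 units/hour (bottleneck: 11.3min)


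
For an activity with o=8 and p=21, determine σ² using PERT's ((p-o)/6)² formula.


σ² = ((p - o) / 6)² = (p - o)² / 36
= (21 - 8)² / 36
= 13² / 36
= 169 / 36
= 4.6944


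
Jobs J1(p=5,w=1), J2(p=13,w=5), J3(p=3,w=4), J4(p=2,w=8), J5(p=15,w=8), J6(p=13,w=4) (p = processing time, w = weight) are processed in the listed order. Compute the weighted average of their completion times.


Completion times:
  J1: C=5, w×C=1×5=5
  J2: C=18, w×C=5×18=90
  J3: C=21, w×C=4×21=84
  J4: C=23, w×C=8×23=184
  J5: C=38, w×C=8×38=304
  J6: C=51, w×C=4×51=204
Sum w×C = 871
Sum w = 30
Weighted avg = 871/30
= 29.03


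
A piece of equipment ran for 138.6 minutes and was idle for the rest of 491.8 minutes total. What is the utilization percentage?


Utilization = busy / total × 100
= 138.6 / 491.8 × 100
= 28.2%


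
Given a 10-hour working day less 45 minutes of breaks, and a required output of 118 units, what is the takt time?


Available = 10×60 - 45 = 555 min
Takt time = 555 / 118
= 4.70 min/unit


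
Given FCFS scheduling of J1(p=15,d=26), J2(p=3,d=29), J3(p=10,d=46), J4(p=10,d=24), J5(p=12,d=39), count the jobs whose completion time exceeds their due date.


Completion vs due date:
  J1: C=15, d=26 → on time
  J2: C=18, d=29 → on time
  J3: C=28, d=46 → on time
  J4: C=38, d=24 → TARDY
  J5: C=50, d=39 → TARDY
Tardy jobs: J4, J5
Count = 2


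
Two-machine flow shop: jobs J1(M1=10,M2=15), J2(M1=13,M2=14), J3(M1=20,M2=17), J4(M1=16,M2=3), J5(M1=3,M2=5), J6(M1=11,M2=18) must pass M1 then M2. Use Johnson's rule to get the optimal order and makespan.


Johnson's rule:
Group 1 (M1≤M2, sort by M1): ['J5', 'J1', 'J6', 'J2']
Group 2 (M1>M2, sort desc M2): ['J3', 'J4']
Sequence: J5 → J1 → J6 → J2 → J3 → J4
Makespan calculation:
  J5: M1 done=3, M2 done=8
  J1: M1 done=13, M2 done=28
  J6: M1 done=24, M2 done=46
  J2: M1 done=37, M2 done=60
  J3: M1 done=57, M2 done=77
  J4: M1 done=73, M2 done=80
= Sequence: J5 → J1 → J6 → J2 → J3 → J4, Makespan: 80


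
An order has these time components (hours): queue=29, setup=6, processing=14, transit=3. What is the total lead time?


Lead time = queue + setup + processing + transit
= 29 + 6 + 14 + 3
= 52 hours


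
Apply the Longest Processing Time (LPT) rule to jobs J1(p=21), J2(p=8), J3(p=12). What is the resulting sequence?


LPT: sort by longest processing time first
  J1: p=21
  J3: p=12
  J2: p=8
Order: J1 → J3 → J2


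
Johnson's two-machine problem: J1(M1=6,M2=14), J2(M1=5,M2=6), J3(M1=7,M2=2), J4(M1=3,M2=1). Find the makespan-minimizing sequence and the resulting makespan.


Johnson's rule:
Group 1 (M1≤M2, sort by M1): ['J2', 'J1']
Group 2 (M1>M2, sort desc M2): ['J3', 'J4']
Sequence: J2 → J1 → J3 → J4
Makespan calculation:
  J2: M1 done=5, M2 done=11
  J1: M1 done=11, M2 done=25
  J3: M1 done=18, M2 done=27
  J4: M1 done=21, M2 done=28
= Sequence: J2 → J1 → J3 → J4, Makespan: 28


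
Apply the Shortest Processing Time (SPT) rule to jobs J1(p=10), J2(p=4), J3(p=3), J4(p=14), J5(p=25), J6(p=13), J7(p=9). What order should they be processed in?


SPT: sort by shortest processing time
  J3: p=3
  J2: p=4
  J7: p=9
  J1: p=10
  J6: p=13
  J4: p=14
  J5: p=25
Order: J3 → J2 → J7 → J1 → J6 → J4 → J5


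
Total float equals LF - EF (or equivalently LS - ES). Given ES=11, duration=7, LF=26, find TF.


EF = ES + duration = 11 + 7 = 18
LS = LF - duration = 26 - 7 = 19
Total Float = LF - EF = 26 - 18
(or LS - ES = 19 - 11)
= 8


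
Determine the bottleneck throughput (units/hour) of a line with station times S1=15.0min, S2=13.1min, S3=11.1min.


Bottleneck = longest station time
Station times: [15.0, 13.1, 11.1]
Max = 15.0 min
Rate = 60 / 15.0
= 4.00 units/hour (bottleneck: 15.0min)


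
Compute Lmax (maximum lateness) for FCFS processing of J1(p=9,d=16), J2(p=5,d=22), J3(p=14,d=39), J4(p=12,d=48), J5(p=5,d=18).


Lateness per job (L = C - d):
  J1: C=9, d=16, L=-7
  J2: C=14, d=22, L=-8
  J3: C=28, d=39, L=-11
  J4: C=40, d=48, L=-8
  J5: C=45, d=18, L=27
Lmax = max(-7, -8, -11, -8, 27)
= 27


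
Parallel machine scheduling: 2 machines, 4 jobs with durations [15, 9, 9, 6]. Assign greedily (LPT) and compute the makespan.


Jobs (LPT sorted): [15, 9, 9, 6]
Machines: 2
  J=15 → Machine 1 (load: 0+15=15)
  J=9 → Machine 2 (load: 0+9=9)
  J=9 → Machine 2 (load: 9+9=18)
  J=6 → Machine 1 (load: 15+6=21)
Machine loads: [21, 18]
Makespan = max = 21 time units


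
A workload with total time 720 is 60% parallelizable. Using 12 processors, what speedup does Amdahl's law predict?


Amdahl's law: T_p = T × ((1-p) + p/N)
= 720 × ((1-0.6) + 0.6/12)
= 720 × (0.40 + 0.0500)
= 720 × 0.4500
= 324.00
Speedup = 720/324.00
= 2.22×


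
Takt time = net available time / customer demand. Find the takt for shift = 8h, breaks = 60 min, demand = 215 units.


Available = 8×60 - 60 = 420 min
Takt time = 420 / 215
= 1.95 min/unit


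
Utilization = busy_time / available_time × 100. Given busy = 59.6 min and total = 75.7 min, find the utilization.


Utilization = busy / total × 100
= 59.6 / 75.7 × 100
= 78.7%


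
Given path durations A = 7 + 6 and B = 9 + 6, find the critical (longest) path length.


Path A: 7 + 6 = 13
Path B: 9 + 6 = 15
Critical path = longest = max(13, 15)
= 15 (Path B)


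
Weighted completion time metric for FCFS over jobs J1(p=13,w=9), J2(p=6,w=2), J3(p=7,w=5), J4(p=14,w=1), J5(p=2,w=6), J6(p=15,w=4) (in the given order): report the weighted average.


Completion times:
  J1: C=13, w×C=9×13=117
  J2: C=19, w×C=2×19=38
  J3: C=26, w×C=5×26=130
  J4: C=40, w×C=1×40=40
  J5: C=42, w×C=6×42=252
  J6: C=57, w×C=4×57=228
Sum w×C = 805
Sum w = 27
Weighted avg = 805/27
= 29.81


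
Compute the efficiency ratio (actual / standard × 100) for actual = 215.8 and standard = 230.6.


Efficiency = (actual / standard) × 100
= (215.8 / 230.6) × 100
= 93.6%


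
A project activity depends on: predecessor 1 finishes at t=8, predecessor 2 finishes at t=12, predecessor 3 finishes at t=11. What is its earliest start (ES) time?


ES = max of all predecessor completion times
Predecessors: [8, 12, 11]
ES = max(8, 12, 11)
= 12


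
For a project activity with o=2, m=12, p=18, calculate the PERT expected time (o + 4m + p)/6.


te = (o + 4m + p) / 6
= (2 + 4×12 + 18) / 6
= (2 + 48 + 18) / 6
= 68 / 6
= 11.33


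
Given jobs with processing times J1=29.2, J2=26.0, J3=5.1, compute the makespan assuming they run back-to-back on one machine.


Sequential makespan: sum all processing times
= 29.2 + 26.0 + 5.1
= 60.3 time units


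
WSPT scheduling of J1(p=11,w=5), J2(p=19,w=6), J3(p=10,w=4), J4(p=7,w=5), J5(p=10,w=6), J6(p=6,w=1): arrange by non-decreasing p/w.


WSPT (Smith's rule): sort by p/w ascending
  J4: p/w = 7/5 = 1.400
  J5: p/w = 10/6 = 1.667
  J1: p/w = 11/5 = 2.200
  J3: p/w = 10/4 = 2.500
  J2: p/w = 19/6 = 3.167
  J6: p/w = 6/1 = 6.000
Order: J4 → J5 → J1 → J3 → J2 → J6


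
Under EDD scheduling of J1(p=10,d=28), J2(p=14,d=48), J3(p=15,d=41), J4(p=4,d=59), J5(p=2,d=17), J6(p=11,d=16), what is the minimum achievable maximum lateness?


EDD order: J6 → J5 → J1 → J3 → J2 → J4
Completion and lateness:
  J6: C=11, d=16, L=11-16=-5
  J5: C=13, d=17, L=13-17=-4
  J1: C=23, d=28, L=23-28=-5
  J3: C=38, d=41, L=38-41=-3
  J2: C=52, d=48, L=52-48=4
  J4: C=56, d=59, L=56-59=-3
Lmax = max(-5, -4, -5, -3, 4, -3)
= 4


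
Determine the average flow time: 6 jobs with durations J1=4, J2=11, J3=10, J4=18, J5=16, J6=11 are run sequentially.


Completion times:
  J1: completes at 4
  J2: completes at 15
  J3: completes at 25
  J4: completes at 43
  J5: completes at 59
  J6: completes at 70
Sum = 216
Average = 216/6
= 36.00


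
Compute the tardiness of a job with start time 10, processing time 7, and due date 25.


Completion = start + processing = 10 + 7 = 17
Tardiness = max(0, C - d) = max(0, 17 - 25)
= max(0, -8)
= 0


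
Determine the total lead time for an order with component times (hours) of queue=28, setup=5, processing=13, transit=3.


Lead time = queue + setup + processing + transit
= 28 + 5 + 13 + 3
= 49 hours


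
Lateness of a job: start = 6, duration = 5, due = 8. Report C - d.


Completion = 6 + 5 = 11
Lateness = C - d = 11 - 8
= 3


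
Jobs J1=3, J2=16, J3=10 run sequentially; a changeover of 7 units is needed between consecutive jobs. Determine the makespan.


Makespan = Σ processing + (n-1) × setup
= (3 + 16 + 10) + (3-1)×7
= 29 + 14
= 43 time units


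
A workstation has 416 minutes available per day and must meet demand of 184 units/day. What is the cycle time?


Cycle time = available time / demand
= 416 / 184
= 2.26 min/unit


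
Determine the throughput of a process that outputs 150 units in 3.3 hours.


Throughput = units / time
= 150 / 3.3
= 45.5 units/hour


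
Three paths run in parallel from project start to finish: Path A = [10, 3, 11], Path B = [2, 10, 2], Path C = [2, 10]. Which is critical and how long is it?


Path A: 10 + 3 + 11 = 24
Path B: 2 + 10 + 2 = 14
Path C: 2 + 10 = 12
Critical path = longest = max(24, 14, 12)
= 24 (Path A)


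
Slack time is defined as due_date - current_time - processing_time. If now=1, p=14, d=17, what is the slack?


Slack = due - current_time - processing
= 17 - 1 - 14
= 2


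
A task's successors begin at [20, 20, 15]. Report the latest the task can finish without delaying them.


LF = min of all successor start times
Successors start at: [20, 20, 15]
LF = min(20, 20, 15)
= 15


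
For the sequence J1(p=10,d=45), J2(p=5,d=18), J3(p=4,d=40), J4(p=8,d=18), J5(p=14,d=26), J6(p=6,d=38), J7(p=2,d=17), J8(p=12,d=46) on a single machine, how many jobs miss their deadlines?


Completion vs due date:
  J1: C=10, d=45 → on time
  J2: C=15, d=18 → on time
  J3: C=19, d=40 → on time
  J4: C=27, d=18 → TARDY
  J5: C=41, d=26 → TARDY
  J6: C=47, d=38 → TARDY
  J7: C=49, d=17 → TARDY
  J8: C=61, d=46 → TARDY
Tardy jobs: J4, J5, J6, J7, J8
Count = 5


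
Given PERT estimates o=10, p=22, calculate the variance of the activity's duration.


σ² = ((p - o) / 6)² = (p - o)² / 36
= (22 - 10)² / 36
= 12² / 36
= 144 / 36
= 4.0000


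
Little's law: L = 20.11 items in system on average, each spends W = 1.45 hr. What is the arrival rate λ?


Little's law: L = λW → λ = L / W
= 20.11 / 1.45
= 13.87 per hour


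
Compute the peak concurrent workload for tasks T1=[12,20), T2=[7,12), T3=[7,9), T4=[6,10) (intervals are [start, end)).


Check each time point for overlaps:
  t=7: 3 tasks active (T2, T3, T4)
Max concurrent = 3


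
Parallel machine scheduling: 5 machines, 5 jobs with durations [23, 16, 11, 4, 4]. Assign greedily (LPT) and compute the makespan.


Jobs (LPT sorted): [23, 16, 11, 4, 4]
Machines: 5
  J=23 → Machine 1 (load: 0+23=23)
  J=16 → Machine 2 (load: 0+16=16)
  J=11 → Machine 3 (load: 0+11=11)
  J=4 → Machine 4 (load: 0+4=4)
  J=4 → Machine 5 (load: 0+4=4)
Machine loads: [23, 16, 11, 4, 4]
Makespan = max = 23 time units


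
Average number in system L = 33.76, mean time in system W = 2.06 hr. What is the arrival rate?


Little's law: L = λW → λ = L / W
= 33.76 / 2.06
= 16.39 per hour


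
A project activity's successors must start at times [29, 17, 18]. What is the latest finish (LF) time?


LF = min of all successor start times
Successors start at: [29, 17, 18]
LF = min(29, 17, 18)
= 17


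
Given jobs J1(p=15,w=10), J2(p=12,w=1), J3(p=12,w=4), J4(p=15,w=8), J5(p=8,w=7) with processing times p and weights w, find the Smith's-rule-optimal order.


WSPT (Smith's rule): sort by p/w ascending
  J5: p/w = 8/7 = 1.143
  J1: p/w = 15/10 = 1.500
  J4: p/w = 15/8 = 1.875
  J3: p/w = 12/4 = 3.000
  J2: p/w = 12/1 = 12.000
Order: J5 → J1 → J4 → J3 → J2


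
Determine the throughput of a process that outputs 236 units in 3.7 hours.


Throughput = units / time
= 236 / 3.7
= 63.8 units/hour


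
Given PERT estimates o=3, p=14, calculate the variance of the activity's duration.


σ² = ((p - o) / 6)² = (p - o)² / 36
= (14 - 3)² / 36
= 11² / 36
= 121 / 36
= 3.3611


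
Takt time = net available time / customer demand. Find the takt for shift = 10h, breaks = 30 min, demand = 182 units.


Available = 10×60 - 30 = 570 min
Takt time = 570 / 182
= 3.13 min/unit


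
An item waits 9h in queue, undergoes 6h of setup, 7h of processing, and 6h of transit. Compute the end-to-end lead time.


Lead time = queue + setup + processing + transit
= 9 + 6 + 7 + 6
= 28 hours


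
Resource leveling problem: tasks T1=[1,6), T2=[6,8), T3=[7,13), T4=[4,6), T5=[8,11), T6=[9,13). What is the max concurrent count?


Check each time point for overlaps:
  t=9: 3 tasks active (T3, T5, T6)
Max concurrent = 3


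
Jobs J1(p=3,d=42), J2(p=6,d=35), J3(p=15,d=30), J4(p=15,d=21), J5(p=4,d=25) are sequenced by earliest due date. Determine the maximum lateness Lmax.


EDD order: J4 → J5 → J3 → J2 → J1
Completion and lateness:
  J4: C=15, d=21, L=15-21=-6
  J5: C=19, d=25, L=19-25=-6
  J3: C=34, d=30, L=34-30=4
  J2: C=40, d=35, L=40-35=5
  J1: C=43, d=42, L=43-42=1
Lmax = max(-6, -6, 4, 5, 1)
= 5


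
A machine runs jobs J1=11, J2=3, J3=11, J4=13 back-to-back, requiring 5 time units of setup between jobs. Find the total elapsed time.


Makespan = Σ processing + (n-1) × setup
= (11 + 3 + 11 + 13) + (4-1)×5
= 38 + 15
= 53 time units


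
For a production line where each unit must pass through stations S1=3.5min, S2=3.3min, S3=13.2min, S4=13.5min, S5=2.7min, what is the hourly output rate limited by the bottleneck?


Bottleneck = longest station time
Station times: [3.5, 3.3, 13.2, 13.5, 2.7]
Max = 13.5 min
Rate = 60 / 13.5
= 4.44 units/hour (bottleneck: 13.5min)


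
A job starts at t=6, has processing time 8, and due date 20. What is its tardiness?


Completion = start + processing = 6 + 8 = 14
Tardiness = max(0, C - d) = max(0, 14 - 20)
= max(0, -6)
= 0


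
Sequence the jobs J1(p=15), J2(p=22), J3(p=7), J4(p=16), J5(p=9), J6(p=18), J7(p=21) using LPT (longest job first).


LPT: sort by longest processing time first
  J2: p=22
  J7: p=21
  J6: p=18
  J4: p=16
  J1: p=15
  J5: p=9
  J3: p=7
Order: J2 → J7 → J6 → J4 → J1 → J5 → J3


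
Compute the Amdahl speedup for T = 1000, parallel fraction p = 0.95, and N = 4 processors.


Amdahl's law: T_p = T × ((1-p) + p/N)
= 1000 × ((1-0.95) + 0.95/4)
= 1000 × (0.05 + 0.2375)
= 1000 × 0.2875
= 287.50
Speedup = 1000/287.50
= 3.48×


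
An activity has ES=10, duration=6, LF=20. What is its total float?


EF = ES + duration = 10 + 6 = 16
LS = LF - duration = 20 - 6 = 14
Total Float = LF - EF = 20 - 16
(or LS - ES = 14 - 10)
= 4


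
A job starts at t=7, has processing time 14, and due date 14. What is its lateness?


Completion = 7 + 14 = 21
Lateness = C - d = 21 - 14
= 7


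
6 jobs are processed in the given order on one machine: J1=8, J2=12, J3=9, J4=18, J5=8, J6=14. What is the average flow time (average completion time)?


Completion times:
  J1: completes at 8
  J2: completes at 20
  J3: completes at 29
  J4: completes at 47
  J5: completes at 55
  J6: completes at 69
Sum = 228
Average = 228/6
= 38.00


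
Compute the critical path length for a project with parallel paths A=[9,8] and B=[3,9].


Path A: 9 + 8 = 17
Path B: 3 + 9 = 12
Critical path = longest = max(17, 12)
= 17 (Path A)


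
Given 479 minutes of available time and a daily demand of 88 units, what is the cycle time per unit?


Cycle time = available time / demand
= 479 / 88
= 5.44 min/unit


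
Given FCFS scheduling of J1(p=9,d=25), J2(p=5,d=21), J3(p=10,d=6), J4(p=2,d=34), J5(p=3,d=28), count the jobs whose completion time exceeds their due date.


Completion vs due date:
  J1: C=9, d=25 → on time
  J2: C=14, d=21 → on time
  J3: C=24, d=6 → TARDY
  J4: C=26, d=34 → on time
  J5: C=29, d=28 → TARDY
Tardy jobs: J3, J5
Count = 2


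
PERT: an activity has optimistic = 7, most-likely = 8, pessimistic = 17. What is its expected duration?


te = (o + 4m + p) / 6
= (7 + 4×8 + 17) / 6
= (7 + 32 + 17) / 6
= 56 / 6
= 9.33


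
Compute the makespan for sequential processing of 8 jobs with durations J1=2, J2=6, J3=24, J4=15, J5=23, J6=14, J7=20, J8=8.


Sequential makespan: sum all processing times
= 2 + 6 + 24 + 15 + 23 + 14 + 20 + 8
= 112 time units


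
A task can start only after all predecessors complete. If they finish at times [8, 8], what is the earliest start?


ES = max of all predecessor completion times
Predecessors: [8, 8]
ES = max(8, 8)
= 8


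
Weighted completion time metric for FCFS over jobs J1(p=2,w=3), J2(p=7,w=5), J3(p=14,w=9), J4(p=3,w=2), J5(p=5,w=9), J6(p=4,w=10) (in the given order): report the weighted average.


Completion times:
  J1: C=2, w×C=3×2=6
  J2: C=9, w×C=5×9=45
  J3: C=23, w×C=9×23=207
  J4: C=26, w×C=2×26=52
  J5: C=31, w×C=9×31=279
  J6: C=35, w×C=10×35=350
Sum w×C = 939
Sum w = 38
Weighted avg = 939/38
= 24.71
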